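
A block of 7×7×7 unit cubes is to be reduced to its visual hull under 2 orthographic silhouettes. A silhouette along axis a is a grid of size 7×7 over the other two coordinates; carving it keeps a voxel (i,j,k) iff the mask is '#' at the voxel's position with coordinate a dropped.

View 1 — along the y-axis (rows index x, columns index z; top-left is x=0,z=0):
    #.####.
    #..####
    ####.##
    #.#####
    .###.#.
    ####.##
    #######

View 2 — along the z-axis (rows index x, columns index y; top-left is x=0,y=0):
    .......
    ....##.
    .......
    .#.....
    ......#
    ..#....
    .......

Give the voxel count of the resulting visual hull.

full grid |V| = 343
V1 y: intersect with XZ mask (39 set) -- 273 left
V2 z: intersect with XY mask (5 set) -- 26 left

26 voxels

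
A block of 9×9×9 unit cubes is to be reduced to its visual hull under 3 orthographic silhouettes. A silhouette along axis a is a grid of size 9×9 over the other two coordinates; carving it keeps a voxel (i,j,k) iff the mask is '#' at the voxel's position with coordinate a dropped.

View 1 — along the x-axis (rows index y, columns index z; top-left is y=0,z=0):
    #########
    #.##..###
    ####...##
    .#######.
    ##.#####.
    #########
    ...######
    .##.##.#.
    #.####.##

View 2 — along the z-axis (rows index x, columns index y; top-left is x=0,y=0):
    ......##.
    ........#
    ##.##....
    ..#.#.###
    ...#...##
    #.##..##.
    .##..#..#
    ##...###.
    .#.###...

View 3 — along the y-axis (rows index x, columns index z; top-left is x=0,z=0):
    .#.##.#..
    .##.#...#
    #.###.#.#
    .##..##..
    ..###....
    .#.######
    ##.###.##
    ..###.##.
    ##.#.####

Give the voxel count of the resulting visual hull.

full grid |V| = 729
[1] x-view keeps 62 columns → grid now 558
[2] z-view keeps 33 columns → grid now 222
[3] y-view keeps 47 columns → grid now 140

remaining voxels: 140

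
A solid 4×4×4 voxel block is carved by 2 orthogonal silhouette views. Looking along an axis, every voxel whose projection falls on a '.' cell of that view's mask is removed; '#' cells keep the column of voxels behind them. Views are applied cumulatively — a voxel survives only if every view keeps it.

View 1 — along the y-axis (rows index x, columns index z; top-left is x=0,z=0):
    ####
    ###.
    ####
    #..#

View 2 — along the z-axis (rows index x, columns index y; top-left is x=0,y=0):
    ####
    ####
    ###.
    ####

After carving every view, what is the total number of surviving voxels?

remaining voxels: 48

start: 4×4×4 = 64 voxels
[1] y-view keeps 13 columns → grid now 52
[2] z-view keeps 15 columns → grid now 48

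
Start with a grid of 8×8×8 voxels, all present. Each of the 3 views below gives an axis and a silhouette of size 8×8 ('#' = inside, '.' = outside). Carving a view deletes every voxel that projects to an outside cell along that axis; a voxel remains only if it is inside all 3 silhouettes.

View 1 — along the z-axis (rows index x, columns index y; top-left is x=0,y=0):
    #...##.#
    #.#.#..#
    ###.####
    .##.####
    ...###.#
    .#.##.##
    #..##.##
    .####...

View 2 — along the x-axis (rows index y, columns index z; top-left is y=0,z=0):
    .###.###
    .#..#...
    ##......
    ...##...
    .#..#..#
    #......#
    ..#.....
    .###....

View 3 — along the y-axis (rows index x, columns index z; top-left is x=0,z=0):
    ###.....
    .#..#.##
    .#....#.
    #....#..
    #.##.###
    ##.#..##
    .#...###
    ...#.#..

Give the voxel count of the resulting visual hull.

voxel count = 42

full grid |V| = 512
step 1: project along z, AND mask (39/64) → |grid| = 312
step 2: project along x, AND mask (21/64) → |grid| = 105
step 3: project along y, AND mask (28/64) → |grid| = 42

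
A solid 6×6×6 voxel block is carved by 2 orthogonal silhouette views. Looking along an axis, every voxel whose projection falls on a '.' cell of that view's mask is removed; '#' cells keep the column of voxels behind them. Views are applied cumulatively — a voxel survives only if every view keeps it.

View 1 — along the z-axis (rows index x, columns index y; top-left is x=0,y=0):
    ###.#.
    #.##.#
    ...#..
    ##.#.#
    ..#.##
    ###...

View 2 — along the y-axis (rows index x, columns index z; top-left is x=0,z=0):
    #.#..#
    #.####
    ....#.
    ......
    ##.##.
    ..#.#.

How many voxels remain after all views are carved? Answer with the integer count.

full grid |V| = 216
  1. axis=2 (XY plane), |mask|=19  ⇒  voxels=114
  2. axis=1 (XZ plane), |mask|=15  ⇒  voxels=51

remaining voxels: 51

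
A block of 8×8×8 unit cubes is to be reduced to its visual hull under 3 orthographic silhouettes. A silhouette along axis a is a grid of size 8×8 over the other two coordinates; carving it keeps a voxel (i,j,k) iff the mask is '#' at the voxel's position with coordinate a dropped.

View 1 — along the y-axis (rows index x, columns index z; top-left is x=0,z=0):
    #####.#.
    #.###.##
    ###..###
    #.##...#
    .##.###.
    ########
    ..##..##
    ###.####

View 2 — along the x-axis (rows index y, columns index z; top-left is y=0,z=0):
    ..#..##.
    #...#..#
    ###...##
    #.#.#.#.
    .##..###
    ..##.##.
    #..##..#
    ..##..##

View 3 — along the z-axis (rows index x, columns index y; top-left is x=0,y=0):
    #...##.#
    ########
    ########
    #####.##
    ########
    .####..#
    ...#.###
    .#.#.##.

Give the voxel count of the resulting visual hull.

initial block: 8^3 = 512
  1. axis=1 (XZ plane), |mask|=46  ⇒  voxels=368
  2. axis=0 (YZ plane), |mask|=32  ⇒  voxels=196
  3. axis=2 (XY plane), |mask|=48  ⇒  voxels=145

remaining voxels: 145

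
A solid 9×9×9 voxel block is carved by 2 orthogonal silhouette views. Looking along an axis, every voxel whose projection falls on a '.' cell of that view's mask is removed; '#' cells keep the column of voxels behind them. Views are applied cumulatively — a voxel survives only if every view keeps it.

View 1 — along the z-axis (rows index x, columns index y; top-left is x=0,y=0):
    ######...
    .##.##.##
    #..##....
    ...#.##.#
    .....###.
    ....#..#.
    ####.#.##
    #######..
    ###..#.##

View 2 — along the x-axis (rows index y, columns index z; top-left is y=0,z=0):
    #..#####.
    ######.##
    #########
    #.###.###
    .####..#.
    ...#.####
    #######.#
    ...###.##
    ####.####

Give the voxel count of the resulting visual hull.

initial block: 9^3 = 729
step 1: project along z, AND mask (44/81) → |grid| = 396
step 2: project along x, AND mask (61/81) → |grid| = 291

291 voxels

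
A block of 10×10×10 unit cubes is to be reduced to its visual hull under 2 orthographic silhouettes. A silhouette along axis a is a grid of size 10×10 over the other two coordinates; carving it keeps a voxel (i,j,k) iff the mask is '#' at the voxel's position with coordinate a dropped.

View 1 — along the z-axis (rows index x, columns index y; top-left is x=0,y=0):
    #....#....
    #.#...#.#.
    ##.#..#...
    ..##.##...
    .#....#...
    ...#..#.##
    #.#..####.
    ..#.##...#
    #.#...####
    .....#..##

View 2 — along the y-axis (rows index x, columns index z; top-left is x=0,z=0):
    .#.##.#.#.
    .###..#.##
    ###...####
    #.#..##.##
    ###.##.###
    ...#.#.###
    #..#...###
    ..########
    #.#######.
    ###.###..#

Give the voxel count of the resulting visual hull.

start: 10×10×10 = 1000 voxels
carve view 1 (along z, XY-mask fill 39/100): 390 voxels remain
carve view 2 (along y, XZ-mask fill 65/100): 253 voxels remain

253 voxels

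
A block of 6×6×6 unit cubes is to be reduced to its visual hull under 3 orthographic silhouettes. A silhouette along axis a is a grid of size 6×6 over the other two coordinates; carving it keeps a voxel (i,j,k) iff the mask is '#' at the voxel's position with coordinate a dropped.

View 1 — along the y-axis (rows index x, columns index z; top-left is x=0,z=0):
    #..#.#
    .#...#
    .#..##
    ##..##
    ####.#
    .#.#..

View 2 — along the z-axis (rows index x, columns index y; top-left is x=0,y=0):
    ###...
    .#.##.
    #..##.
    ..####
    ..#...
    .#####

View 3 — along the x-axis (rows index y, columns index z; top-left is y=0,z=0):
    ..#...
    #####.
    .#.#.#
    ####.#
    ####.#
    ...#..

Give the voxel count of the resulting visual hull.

full grid |V| = 216
step 1: project along y, AND mask (19/36) → |grid| = 114
step 2: project along z, AND mask (19/36) → |grid| = 55
step 3: project along x, AND mask (20/36) → |grid| = 33

|visual hull| = 33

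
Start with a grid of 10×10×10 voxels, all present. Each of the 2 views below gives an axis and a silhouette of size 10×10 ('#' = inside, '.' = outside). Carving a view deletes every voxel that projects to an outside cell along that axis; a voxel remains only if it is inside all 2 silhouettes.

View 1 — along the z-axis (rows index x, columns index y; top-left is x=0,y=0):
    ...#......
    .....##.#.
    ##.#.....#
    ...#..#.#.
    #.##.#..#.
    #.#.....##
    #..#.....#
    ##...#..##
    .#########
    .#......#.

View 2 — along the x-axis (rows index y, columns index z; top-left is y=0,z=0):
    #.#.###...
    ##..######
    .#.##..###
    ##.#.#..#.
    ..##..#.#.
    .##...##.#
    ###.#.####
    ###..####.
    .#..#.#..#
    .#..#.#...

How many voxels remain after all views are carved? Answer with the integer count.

|visual hull| = 203

full grid |V| = 1000
[1] z-view keeps 39 columns → grid now 390
[2] x-view keeps 55 columns → grid now 203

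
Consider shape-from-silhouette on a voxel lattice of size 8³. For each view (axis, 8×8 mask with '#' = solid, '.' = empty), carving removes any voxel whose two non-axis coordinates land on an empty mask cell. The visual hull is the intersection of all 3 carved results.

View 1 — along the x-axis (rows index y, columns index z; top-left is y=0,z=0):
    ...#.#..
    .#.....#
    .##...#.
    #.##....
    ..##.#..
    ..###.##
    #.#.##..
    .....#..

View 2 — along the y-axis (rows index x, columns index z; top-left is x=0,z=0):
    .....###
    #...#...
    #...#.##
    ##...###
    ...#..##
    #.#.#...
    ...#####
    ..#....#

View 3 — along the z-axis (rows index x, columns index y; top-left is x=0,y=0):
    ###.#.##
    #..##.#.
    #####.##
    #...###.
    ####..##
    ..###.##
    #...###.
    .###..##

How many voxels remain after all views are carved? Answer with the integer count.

45 voxels

full grid |V| = 512
V1 x: intersect with YZ mask (23 set) -- 184 left
V2 y: intersect with XZ mask (27 set) -- 70 left
V3 z: intersect with XY mask (41 set) -- 45 left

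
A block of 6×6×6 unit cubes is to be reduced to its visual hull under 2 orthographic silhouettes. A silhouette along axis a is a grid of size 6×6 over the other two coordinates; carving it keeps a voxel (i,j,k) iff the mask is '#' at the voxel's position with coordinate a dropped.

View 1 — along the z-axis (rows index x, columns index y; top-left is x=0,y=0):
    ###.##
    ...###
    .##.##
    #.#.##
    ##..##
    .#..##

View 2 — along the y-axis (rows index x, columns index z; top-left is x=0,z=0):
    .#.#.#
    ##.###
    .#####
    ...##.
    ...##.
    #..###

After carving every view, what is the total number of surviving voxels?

remaining voxels: 78

full grid |V| = 216
  1. axis=2 (XY plane), |mask|=23  ⇒  voxels=138
  2. axis=1 (XZ plane), |mask|=21  ⇒  voxels=78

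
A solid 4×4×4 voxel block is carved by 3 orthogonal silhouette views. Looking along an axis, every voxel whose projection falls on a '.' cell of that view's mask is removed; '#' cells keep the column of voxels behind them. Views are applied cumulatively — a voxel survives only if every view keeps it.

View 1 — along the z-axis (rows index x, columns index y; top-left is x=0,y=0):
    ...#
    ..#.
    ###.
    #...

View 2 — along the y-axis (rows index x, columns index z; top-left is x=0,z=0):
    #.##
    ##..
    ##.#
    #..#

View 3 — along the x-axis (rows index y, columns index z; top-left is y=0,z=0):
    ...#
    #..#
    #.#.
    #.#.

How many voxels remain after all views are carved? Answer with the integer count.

full grid |V| = 64
carve view 1 (along z, XY-mask fill 6/16): 24 voxels remain
carve view 2 (along y, XZ-mask fill 10/16): 16 voxels remain
carve view 3 (along x, YZ-mask fill 7/16): 8 voxels remain

|visual hull| = 8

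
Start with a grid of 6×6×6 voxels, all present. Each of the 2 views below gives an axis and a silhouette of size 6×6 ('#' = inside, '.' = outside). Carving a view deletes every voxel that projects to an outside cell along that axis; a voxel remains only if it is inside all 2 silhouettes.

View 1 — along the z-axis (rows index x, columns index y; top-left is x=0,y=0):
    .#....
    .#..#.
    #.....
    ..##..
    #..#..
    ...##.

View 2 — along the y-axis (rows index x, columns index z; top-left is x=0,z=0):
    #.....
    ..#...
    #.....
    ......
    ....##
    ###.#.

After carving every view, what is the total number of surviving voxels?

start: 6×6×6 = 216 voxels
[1] z-view keeps 10 columns → grid now 60
[2] y-view keeps 9 columns → grid now 16

16 voxels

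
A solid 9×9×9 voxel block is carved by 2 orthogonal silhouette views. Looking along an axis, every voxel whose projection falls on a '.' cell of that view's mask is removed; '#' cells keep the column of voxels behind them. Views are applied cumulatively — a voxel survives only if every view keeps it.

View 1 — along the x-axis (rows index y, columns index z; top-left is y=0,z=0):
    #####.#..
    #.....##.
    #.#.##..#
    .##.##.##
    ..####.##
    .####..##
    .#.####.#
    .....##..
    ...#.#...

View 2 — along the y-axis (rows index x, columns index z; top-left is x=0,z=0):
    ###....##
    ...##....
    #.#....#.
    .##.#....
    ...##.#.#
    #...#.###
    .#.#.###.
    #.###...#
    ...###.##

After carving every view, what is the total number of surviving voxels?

before carving: 729 voxels (9×9×9)
step 1: project along x, AND mask (42/81) → |grid| = 378
step 2: project along y, AND mask (37/81) → |grid| = 174

|visual hull| = 174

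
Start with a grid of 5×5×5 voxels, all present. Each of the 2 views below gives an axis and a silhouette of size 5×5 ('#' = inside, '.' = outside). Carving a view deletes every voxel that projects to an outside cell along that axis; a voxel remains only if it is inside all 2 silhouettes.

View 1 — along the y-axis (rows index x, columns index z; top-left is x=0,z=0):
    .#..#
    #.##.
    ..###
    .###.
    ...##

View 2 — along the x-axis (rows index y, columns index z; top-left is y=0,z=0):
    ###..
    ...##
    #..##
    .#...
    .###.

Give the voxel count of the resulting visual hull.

remaining voxels: 32

full grid |V| = 125
V1 y: intersect with XZ mask (13 set) -- 65 left
V2 x: intersect with YZ mask (12 set) -- 32 left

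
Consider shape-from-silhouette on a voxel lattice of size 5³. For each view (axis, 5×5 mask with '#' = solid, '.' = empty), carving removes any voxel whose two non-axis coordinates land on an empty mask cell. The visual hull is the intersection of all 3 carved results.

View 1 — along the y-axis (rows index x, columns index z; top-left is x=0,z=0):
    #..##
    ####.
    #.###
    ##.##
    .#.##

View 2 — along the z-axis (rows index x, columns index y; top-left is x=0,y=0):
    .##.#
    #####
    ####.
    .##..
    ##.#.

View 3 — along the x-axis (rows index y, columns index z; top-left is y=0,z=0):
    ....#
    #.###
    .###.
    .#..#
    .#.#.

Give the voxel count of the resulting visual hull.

|visual hull| = 32

start: 5×5×5 = 125 voxels
after view 1 [y-axis, 18 of 25 cells solid] → remaining = 90
after view 2 [z-axis, 17 of 25 cells solid] → remaining = 62
after view 3 [x-axis, 12 of 25 cells solid] → remaining = 32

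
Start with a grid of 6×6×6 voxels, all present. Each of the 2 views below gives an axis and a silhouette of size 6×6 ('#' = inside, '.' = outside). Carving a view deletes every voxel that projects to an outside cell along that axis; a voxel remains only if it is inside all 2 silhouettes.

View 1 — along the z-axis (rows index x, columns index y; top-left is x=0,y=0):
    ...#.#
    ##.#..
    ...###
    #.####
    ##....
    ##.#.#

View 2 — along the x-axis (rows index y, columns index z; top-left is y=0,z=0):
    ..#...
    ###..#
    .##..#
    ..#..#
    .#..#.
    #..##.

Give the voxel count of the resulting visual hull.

full grid |V| = 216
carve view 1 (along z, XY-mask fill 19/36): 114 voxels remain
carve view 2 (along x, YZ-mask fill 15/36): 45 voxels remain

|visual hull| = 45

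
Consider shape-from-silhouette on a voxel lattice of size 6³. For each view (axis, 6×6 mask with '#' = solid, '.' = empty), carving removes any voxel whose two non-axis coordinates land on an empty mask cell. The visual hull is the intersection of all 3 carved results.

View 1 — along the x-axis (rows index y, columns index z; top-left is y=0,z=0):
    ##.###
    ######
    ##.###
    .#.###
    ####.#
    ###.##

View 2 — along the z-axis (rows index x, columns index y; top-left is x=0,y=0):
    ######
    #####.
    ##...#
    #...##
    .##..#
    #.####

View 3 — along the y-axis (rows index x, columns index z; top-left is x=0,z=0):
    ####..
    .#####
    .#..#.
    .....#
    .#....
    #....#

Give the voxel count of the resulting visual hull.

voxel count = 61

before carving: 216 voxels (6×6×6)
after view 1 [x-axis, 30 of 36 cells solid] → remaining = 180
after view 2 [z-axis, 25 of 36 cells solid] → remaining = 126
after view 3 [y-axis, 15 of 36 cells solid] → remaining = 61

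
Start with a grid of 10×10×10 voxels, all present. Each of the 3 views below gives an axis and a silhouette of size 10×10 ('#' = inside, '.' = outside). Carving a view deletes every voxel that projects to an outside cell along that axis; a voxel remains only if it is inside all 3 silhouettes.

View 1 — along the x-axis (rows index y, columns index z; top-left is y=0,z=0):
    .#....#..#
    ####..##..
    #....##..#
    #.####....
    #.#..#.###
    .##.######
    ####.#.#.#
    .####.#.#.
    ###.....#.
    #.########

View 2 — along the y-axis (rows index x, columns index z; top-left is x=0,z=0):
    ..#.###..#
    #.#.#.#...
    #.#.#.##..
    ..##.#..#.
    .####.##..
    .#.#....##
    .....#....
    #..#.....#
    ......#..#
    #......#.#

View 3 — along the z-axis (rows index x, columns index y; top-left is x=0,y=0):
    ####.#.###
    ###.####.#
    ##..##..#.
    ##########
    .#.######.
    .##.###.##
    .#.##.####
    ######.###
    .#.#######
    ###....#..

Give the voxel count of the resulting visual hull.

voxel count = 156

start: 10×10×10 = 1000 voxels
after view 1 [x-axis, 58 of 100 cells solid] → remaining = 580
after view 2 [y-axis, 37 of 100 cells solid] → remaining = 219
after view 3 [z-axis, 73 of 100 cells solid] → remaining = 156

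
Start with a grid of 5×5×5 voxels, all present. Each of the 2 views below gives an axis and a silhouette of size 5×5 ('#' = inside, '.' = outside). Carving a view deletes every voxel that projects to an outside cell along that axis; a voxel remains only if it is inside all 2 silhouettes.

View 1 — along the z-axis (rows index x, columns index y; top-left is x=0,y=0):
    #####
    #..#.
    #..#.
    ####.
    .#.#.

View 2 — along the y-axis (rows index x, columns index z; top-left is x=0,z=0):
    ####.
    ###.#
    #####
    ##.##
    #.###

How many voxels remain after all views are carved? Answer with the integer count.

before carving: 125 voxels (5×5×5)
step 1: project along z, AND mask (15/25) → |grid| = 75
step 2: project along y, AND mask (21/25) → |grid| = 62

62 voxels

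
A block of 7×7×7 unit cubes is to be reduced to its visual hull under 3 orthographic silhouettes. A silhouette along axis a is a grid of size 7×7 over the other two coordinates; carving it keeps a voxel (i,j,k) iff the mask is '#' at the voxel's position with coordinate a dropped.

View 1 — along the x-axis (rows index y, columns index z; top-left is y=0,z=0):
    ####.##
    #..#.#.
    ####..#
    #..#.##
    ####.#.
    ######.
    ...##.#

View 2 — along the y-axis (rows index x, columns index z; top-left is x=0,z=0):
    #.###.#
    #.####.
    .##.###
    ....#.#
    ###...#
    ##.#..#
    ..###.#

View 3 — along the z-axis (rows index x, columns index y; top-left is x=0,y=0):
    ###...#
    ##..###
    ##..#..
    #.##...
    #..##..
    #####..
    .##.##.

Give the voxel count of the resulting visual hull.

remaining voxels: 76

start: 7×7×7 = 343 voxels
after view 1 [x-axis, 32 of 49 cells solid] → remaining = 224
after view 2 [y-axis, 29 of 49 cells solid] → remaining = 128
after view 3 [z-axis, 27 of 49 cells solid] → remaining = 76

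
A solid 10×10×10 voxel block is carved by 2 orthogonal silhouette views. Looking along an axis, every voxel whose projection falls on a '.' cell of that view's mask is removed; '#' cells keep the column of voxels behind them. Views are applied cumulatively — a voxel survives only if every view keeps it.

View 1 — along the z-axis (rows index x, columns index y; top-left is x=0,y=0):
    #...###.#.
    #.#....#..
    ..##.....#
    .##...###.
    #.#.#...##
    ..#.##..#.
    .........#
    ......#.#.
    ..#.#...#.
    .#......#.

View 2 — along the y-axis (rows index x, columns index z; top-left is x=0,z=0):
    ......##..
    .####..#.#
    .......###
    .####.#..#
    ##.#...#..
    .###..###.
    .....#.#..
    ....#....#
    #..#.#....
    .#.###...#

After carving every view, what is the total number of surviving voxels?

full grid |V| = 1000
V1 z: intersect with XY mask (33 set) -- 330 left
V2 y: intersect with XZ mask (39 set) -- 136 left

remaining voxels: 136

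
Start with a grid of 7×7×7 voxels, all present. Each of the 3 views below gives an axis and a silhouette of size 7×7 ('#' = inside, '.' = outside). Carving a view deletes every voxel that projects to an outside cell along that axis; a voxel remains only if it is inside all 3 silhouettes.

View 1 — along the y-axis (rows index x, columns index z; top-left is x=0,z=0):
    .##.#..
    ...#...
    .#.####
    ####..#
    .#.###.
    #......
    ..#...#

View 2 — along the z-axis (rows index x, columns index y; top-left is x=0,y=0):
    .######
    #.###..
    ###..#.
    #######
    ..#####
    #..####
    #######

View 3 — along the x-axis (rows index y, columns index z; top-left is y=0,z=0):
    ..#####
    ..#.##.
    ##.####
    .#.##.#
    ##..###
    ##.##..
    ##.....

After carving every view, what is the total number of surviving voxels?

start: 7×7×7 = 343 voxels
  1. axis=1 (XZ plane), |mask|=21  ⇒  voxels=147
  2. axis=2 (XY plane), |mask|=38  ⇒  voxels=116
  3. axis=0 (YZ plane), |mask|=29  ⇒  voxels=70

voxel count = 70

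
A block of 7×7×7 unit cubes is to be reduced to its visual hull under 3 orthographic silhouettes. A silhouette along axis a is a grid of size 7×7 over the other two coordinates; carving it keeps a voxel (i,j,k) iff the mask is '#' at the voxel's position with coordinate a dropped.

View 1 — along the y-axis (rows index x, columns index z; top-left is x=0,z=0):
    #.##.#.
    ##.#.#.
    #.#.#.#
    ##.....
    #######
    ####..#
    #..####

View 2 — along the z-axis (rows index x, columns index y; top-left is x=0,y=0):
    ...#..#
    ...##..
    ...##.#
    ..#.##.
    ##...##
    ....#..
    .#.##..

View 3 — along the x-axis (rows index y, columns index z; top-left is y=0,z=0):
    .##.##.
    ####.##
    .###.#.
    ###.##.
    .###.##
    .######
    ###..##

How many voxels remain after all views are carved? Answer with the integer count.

voxel count = 58

full grid |V| = 343
[1] y-view keeps 31 columns → grid now 217
[2] z-view keeps 18 columns → grid now 82
[3] x-view keeps 35 columns → grid now 58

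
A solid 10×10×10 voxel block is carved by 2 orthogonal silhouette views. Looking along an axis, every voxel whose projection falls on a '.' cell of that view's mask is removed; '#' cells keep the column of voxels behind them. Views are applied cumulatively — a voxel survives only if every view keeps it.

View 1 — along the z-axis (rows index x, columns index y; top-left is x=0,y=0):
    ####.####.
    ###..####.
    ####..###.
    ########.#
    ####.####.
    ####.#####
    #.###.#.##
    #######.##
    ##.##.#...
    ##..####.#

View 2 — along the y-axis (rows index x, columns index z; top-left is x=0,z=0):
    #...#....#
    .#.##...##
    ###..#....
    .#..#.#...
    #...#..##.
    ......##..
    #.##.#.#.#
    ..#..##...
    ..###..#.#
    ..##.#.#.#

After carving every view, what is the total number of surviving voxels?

remaining voxels: 293

start: 10×10×10 = 1000 voxels
V1 z: intersect with XY mask (76 set) -- 760 left
V2 y: intersect with XZ mask (40 set) -- 293 left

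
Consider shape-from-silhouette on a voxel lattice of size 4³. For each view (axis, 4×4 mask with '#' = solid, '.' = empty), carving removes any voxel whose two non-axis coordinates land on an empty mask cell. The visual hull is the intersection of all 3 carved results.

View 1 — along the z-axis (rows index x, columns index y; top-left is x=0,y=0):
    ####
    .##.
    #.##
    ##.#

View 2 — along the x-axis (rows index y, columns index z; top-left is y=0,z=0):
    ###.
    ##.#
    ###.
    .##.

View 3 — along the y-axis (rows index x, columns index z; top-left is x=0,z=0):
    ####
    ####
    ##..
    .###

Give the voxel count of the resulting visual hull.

initial block: 4^3 = 64
step 1: project along z, AND mask (12/16) → |grid| = 48
step 2: project along x, AND mask (11/16) → |grid| = 33
step 3: project along y, AND mask (13/16) → |grid| = 28

voxel count = 28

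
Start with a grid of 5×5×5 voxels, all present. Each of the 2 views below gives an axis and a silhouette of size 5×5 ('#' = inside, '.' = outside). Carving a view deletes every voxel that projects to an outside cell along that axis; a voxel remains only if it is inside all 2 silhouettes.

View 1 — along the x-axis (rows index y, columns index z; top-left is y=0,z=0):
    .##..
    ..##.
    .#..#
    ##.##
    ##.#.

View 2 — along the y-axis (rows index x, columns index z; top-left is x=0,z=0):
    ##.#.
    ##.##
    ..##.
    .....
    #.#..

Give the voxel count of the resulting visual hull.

voxel count = 29

full grid |V| = 125
  1. axis=0 (YZ plane), |mask|=13  ⇒  voxels=65
  2. axis=1 (XZ plane), |mask|=11  ⇒  voxels=29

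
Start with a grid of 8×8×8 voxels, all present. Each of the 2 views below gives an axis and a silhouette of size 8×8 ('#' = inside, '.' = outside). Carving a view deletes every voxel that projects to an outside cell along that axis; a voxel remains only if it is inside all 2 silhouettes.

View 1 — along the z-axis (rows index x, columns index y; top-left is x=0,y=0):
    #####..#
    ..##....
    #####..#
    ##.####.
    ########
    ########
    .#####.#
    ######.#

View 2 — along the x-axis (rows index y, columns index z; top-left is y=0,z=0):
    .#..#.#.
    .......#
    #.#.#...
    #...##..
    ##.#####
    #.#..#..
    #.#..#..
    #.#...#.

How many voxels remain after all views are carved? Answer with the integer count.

initial block: 8^3 = 512
carve view 1 (along z, XY-mask fill 49/64): 392 voxels remain
carve view 2 (along x, YZ-mask fill 26/64): 161 voxels remain

|visual hull| = 161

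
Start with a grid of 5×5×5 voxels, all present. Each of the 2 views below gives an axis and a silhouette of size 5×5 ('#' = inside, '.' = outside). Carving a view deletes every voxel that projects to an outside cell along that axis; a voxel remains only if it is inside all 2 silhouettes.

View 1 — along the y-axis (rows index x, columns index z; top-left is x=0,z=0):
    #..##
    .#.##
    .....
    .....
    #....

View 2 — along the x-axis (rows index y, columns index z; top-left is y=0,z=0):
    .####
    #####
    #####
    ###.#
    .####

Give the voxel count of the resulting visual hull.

before carving: 125 voxels (5×5×5)
after view 1 [y-axis, 7 of 25 cells solid] → remaining = 35
after view 2 [x-axis, 22 of 25 cells solid] → remaining = 29

voxel count = 29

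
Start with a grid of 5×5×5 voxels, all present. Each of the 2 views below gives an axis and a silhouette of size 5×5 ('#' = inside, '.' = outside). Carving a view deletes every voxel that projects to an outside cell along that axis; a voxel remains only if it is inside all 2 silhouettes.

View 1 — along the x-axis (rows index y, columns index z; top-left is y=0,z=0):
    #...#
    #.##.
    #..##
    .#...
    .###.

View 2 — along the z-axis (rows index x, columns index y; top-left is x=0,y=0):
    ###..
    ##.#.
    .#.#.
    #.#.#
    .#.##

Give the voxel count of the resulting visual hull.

33 voxels

before carving: 125 voxels (5×5×5)
[1] x-view keeps 12 columns → grid now 60
[2] z-view keeps 14 columns → grid now 33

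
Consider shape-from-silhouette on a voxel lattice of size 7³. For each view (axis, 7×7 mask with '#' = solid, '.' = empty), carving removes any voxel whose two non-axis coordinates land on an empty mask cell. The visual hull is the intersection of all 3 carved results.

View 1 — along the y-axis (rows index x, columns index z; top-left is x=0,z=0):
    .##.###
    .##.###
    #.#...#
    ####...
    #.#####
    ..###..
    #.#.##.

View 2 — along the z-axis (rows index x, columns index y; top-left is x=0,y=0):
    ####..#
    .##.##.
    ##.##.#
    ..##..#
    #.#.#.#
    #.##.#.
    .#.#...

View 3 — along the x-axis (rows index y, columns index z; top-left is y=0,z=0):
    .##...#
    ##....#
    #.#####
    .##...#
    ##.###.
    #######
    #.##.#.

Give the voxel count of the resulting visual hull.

|visual hull| = 71

before carving: 343 voxels (7×7×7)
V1 y: intersect with XZ mask (30 set) -- 210 left
V2 z: intersect with XY mask (27 set) -- 116 left
V3 x: intersect with YZ mask (31 set) -- 71 left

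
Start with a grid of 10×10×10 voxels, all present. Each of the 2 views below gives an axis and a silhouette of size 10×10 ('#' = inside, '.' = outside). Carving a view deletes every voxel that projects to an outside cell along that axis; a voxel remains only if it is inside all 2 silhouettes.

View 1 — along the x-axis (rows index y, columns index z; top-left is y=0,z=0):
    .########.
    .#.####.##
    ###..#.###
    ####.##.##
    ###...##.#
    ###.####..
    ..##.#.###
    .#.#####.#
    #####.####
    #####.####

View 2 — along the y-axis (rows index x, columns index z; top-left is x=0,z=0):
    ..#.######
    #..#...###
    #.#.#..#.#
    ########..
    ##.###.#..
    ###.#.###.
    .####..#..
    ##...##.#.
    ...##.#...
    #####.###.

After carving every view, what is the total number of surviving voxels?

full grid |V| = 1000
  1. axis=0 (YZ plane), |mask|=74  ⇒  voxels=740
  2. axis=1 (XZ plane), |mask|=59  ⇒  voxels=433

|visual hull| = 433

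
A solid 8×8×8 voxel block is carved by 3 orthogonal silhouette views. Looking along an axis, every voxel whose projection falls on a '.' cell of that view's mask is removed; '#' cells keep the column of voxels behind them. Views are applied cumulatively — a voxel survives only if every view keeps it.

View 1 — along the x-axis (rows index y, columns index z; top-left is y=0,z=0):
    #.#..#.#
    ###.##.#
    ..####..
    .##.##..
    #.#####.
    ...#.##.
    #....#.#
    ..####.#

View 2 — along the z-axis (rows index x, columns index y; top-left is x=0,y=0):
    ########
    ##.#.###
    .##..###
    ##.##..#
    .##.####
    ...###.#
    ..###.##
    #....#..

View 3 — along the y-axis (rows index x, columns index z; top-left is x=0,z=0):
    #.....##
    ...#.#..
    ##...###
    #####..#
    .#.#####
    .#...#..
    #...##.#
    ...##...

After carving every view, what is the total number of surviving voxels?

initial block: 8^3 = 512
carve view 1 (along x, YZ-mask fill 35/64): 280 voxels remain
carve view 2 (along z, XY-mask fill 41/64): 180 voxels remain
carve view 3 (along y, XZ-mask fill 30/64): 88 voxels remain

|visual hull| = 88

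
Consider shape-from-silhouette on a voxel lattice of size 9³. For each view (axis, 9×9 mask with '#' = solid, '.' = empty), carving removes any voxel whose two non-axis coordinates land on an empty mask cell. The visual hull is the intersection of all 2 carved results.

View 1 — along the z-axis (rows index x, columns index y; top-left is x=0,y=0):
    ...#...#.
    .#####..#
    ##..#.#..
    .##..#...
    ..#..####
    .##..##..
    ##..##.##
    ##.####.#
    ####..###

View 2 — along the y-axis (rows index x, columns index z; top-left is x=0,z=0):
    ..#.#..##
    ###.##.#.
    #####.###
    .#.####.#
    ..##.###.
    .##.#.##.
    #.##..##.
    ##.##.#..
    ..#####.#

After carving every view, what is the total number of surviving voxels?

full grid |V| = 729
[1] z-view keeps 44 columns → grid now 396
[2] y-view keeps 50 columns → grid now 246

246 voxels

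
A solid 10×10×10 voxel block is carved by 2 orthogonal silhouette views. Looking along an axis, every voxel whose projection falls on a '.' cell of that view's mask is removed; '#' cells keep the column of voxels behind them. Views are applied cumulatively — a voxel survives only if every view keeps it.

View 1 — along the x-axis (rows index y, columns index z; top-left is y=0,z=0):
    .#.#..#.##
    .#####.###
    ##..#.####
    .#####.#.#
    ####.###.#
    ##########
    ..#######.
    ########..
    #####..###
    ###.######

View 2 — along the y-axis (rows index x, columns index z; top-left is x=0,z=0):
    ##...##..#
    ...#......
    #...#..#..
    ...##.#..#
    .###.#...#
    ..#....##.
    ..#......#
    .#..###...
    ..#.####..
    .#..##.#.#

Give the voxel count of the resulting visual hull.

start: 10×10×10 = 1000 voxels
carve view 1 (along x, YZ-mask fill 77/100): 770 voxels remain
carve view 2 (along y, XZ-mask fill 37/100): 290 voxels remain

voxel count = 290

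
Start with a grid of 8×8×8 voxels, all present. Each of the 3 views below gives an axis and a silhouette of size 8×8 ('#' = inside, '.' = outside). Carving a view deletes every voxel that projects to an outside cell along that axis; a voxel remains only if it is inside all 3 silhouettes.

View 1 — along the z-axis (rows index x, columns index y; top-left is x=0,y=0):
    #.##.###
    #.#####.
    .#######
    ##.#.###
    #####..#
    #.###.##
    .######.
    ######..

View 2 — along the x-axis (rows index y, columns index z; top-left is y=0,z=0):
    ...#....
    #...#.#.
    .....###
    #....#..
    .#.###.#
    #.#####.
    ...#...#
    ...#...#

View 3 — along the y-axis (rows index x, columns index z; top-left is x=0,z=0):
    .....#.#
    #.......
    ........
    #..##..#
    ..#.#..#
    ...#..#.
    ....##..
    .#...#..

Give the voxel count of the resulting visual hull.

start: 8×8×8 = 512 voxels
after view 1 [z-axis, 49 of 64 cells solid] → remaining = 392
after view 2 [x-axis, 24 of 64 cells solid] → remaining = 146
after view 3 [y-axis, 16 of 64 cells solid] → remaining = 41

voxel count = 41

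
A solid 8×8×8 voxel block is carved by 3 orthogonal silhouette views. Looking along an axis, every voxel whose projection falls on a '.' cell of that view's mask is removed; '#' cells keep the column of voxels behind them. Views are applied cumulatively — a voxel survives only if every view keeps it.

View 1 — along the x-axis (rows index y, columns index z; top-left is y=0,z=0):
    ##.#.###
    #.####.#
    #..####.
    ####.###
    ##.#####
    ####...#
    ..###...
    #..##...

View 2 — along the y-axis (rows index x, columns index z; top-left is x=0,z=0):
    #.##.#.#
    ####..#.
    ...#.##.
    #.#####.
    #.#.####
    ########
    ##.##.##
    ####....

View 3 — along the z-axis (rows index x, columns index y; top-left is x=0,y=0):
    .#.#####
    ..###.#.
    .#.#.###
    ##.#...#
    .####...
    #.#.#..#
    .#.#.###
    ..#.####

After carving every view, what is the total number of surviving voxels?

start: 8×8×8 = 512 voxels
V1 x: intersect with YZ mask (42 set) -- 336 left
V2 y: intersect with XZ mask (43 set) -- 234 left
V3 z: intersect with XY mask (37 set) -- 132 left

132 voxels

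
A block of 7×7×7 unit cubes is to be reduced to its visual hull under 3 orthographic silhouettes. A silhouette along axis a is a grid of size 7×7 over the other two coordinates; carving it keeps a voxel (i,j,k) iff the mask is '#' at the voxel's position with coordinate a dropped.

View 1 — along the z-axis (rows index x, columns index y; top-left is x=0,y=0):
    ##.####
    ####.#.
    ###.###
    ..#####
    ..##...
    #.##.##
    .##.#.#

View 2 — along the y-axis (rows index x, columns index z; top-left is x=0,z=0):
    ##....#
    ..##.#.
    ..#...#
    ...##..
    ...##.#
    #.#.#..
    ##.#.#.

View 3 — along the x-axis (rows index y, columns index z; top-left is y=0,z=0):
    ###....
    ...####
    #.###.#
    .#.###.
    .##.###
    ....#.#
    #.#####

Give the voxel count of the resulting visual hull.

|visual hull| = 57

full grid |V| = 343
step 1: project along z, AND mask (33/49) → |grid| = 231
step 2: project along y, AND mask (20/49) → |grid| = 92
step 3: project along x, AND mask (29/49) → |grid| = 57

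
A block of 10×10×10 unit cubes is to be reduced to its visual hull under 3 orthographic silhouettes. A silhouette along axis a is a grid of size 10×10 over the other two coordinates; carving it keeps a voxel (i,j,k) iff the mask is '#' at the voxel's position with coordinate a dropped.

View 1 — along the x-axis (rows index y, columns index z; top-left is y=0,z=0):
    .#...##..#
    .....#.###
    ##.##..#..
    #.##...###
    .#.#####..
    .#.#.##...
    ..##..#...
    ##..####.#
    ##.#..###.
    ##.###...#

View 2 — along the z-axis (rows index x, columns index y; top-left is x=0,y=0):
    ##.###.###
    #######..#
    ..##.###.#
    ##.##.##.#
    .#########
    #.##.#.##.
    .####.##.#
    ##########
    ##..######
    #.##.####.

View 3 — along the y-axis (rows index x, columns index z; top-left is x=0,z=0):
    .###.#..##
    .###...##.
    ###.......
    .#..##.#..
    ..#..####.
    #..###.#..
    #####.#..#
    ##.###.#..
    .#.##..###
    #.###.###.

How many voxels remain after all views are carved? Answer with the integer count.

before carving: 1000 voxels (10×10×10)
V1 x: intersect with YZ mask (51 set) -- 510 left
V2 z: intersect with XY mask (76 set) -- 390 left
V3 y: intersect with XZ mask (54 set) -- 218 left

218 voxels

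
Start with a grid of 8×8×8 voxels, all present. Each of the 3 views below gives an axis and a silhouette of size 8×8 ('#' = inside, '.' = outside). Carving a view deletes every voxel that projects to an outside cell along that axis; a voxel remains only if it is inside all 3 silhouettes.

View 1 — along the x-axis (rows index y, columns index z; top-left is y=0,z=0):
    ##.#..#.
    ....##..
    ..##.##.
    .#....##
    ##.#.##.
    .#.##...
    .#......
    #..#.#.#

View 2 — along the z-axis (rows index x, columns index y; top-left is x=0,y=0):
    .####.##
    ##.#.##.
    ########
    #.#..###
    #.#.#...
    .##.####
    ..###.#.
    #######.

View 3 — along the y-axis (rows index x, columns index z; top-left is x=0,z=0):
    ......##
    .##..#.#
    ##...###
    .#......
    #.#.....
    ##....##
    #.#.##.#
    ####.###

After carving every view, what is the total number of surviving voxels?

start: 8×8×8 = 512 voxels
after view 1 [x-axis, 26 of 64 cells solid] → remaining = 208
after view 2 [z-axis, 44 of 64 cells solid] → remaining = 141
after view 3 [y-axis, 30 of 64 cells solid] → remaining = 68

voxel count = 68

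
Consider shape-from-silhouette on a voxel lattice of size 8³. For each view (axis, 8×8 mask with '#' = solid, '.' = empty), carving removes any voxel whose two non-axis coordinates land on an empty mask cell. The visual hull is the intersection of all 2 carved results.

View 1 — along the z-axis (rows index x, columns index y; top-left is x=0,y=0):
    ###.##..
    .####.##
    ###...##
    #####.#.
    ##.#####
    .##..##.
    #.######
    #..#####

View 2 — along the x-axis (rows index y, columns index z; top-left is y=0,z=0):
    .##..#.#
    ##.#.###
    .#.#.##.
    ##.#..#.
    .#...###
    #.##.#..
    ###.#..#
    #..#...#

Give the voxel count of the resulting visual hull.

|visual hull| = 198

start: 8×8×8 = 512 voxels
carve view 1 (along z, XY-mask fill 46/64): 368 voxels remain
carve view 2 (along x, YZ-mask fill 34/64): 198 voxels remain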